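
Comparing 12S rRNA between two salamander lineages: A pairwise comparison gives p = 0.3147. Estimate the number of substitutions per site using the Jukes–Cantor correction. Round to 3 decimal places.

0.408

d = −(3/4) ln(1 − 4p/3) = −0.75 ln(1 − 0.4196) = −0.75 ln(0.5804)
  = −0.75 × (-0.544038) = 0.408029 substitutions/site.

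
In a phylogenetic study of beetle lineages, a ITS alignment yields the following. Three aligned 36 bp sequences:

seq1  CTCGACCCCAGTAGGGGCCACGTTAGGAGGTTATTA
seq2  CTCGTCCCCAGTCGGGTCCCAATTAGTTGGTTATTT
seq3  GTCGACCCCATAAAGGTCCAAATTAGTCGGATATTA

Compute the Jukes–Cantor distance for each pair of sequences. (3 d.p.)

seq1–seq2: 9/36 sites differ → p = 0.25, d = −0.75 ln(1 − 0.333333) = 0.304098 ≈ 0.304.
seq1–seq3: 10/36 sites differ → p ≈ 0.277778, d = −0.75 ln(1 − 0.370371) = 0.346968 ≈ 0.347.
seq2–seq3: 10/36 sites differ → p ≈ 0.277778, d = −0.75 ln(1 − 0.370371) = 0.346968 ≈ 0.347.

d(seq1,seq2) = 0.304, d(seq1,seq3) = 0.347, d(seq2,seq3) = 0.347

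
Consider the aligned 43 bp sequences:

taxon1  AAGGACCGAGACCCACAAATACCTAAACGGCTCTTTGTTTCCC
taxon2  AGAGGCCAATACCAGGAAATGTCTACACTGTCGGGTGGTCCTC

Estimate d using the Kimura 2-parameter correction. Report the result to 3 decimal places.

0.774

Of 43 sites, 11 differences are transitions and 9 are transversions, so P = 11/43 ≈ 0.255814 and Q = 9/43 ≈ 0.209302.
Under the Kimura two-parameter model, d = −½ ln(1 − 2P − Q) − ¼ ln(1 − 2Q).
1 − 2P − Q = 0.27907, giving −½ ln(0.27907) = 0.638146.
1 − 2Q = 0.581396, giving −¼ ln(0.581396) = 0.135581.
d = 0.638146 + 0.135581 = 0.773727.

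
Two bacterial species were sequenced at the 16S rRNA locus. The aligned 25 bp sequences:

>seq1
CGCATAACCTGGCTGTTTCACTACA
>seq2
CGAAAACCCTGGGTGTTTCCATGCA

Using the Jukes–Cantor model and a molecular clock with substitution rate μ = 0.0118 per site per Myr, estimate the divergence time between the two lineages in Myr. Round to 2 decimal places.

14.85

The sequences differ at 7 of 25 sites (3, 5, 7, 13, 20, 21, 23), so p = 7/25 = 0.28.
d = −(3/4) ln(1 − 4p/3) = −0.75 ln(1 − 0.373333) = −0.75 ln(0.626667)
  = −0.75 × (-0.467340) = 0.350505 substitutions/site.
Under a molecular clock d = 2μt, so t = d/(2μ) = 0.350505 / (2 × 0.0118) = 14.85 Myr.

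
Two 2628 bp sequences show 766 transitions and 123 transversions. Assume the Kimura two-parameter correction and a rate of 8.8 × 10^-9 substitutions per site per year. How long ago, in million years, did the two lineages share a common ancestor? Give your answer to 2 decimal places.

P = 766/2628 ≈ 0.291476 and Q = 123/2628 ≈ 0.046804.
Under the Kimura two-parameter model, d = −½ ln(1 − 2P − Q) − ¼ ln(1 − 2Q).
1 − 2P − Q = 0.370244, giving −½ ln(0.370244) = 0.496797.
1 − 2Q = 0.906392, giving −¼ ln(0.906392) = 0.024571.
d = 0.496797 + 0.024571 = 0.521368.
Under a molecular clock d = 2μt, so t = d/(2μ) = 0.521368 / (2 × 8.8 × 10^-9) = 29.62 million years.

29.62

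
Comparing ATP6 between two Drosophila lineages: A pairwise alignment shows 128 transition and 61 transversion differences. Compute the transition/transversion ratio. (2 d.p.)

R = 128/61 = 2.098360… ≈ 2.10 (to 2 d.p.).

2.10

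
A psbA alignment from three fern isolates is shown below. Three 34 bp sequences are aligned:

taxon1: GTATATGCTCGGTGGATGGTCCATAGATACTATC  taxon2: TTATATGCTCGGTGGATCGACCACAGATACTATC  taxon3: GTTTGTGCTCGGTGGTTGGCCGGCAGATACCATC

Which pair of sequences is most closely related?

taxon1–taxon2: 4/34 differ, p = 0.118, d = 0.128.
taxon1–taxon3: 8/34 differ, p = 0.235, d = 0.282.
taxon2–taxon3: 9/34 differ, p = 0.265, d = 0.326.
The smallest distance is between taxon1 and taxon2.

taxon1 and taxon2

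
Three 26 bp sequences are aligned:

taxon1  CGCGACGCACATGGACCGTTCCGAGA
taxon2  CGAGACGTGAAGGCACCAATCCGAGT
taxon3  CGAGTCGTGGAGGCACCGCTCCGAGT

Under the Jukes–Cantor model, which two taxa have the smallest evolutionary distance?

taxon2 and taxon3

taxon1–taxon2: 9/26 differ, p = 0.346, d = 0.464.
taxon1–taxon3: 9/26 differ, p = 0.346, d = 0.464.
taxon2–taxon3: 4/26 differ, p = 0.154, d = 0.172.
The smallest distance is between taxon2 and taxon3.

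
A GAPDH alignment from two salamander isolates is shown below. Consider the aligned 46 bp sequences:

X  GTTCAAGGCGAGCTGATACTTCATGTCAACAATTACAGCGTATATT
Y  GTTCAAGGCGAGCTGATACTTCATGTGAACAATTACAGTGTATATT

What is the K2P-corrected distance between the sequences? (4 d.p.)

0.0448

Of 46 sites, 1 differences are transitions and 1 are transversions, so P = 1/46 ≈ 0.021739 and Q = 1/46 ≈ 0.021739.
Under the Kimura two-parameter model, d = −½ ln(1 − 2P − Q) − ¼ ln(1 − 2Q).
1 − 2P − Q = 0.934783, giving −½ ln(0.934783) = 0.033720.
1 − 2Q = 0.956522, giving −¼ ln(0.956522) = 0.011113.
d = 0.033720 + 0.011113 = 0.044833.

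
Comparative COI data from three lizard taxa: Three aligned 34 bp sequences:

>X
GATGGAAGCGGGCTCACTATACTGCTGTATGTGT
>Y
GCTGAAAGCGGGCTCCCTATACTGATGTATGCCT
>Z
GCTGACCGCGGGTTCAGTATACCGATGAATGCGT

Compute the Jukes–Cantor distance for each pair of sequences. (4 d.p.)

d(X,Y) = 0.2012, d(X,Z) = 0.3734, d(Y,Z) = 0.2824

X–Y: 6/34 sites differ → p ≈ 0.176471, d = −0.75 ln(1 − 0.235295) = 0.201199 ≈ 0.2012.
X–Z: 10/34 sites differ → p ≈ 0.294118, d = −0.75 ln(1 − 0.392157) = 0.373379 ≈ 0.3734.
Y–Z: 8/34 sites differ → p ≈ 0.235294, d = −0.75 ln(1 − 0.313725) = 0.282358 ≈ 0.2824.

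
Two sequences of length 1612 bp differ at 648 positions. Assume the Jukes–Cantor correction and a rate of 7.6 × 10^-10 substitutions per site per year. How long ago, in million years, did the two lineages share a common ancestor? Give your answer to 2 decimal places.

378.86

p = 648/1612 ≈ 0.401985.
d = −(3/4) ln(1 − 4p/3) = −0.75 ln(1 − 0.53598) = −0.75 ln(0.46402)
  = −0.75 × (-0.767828) = 0.575871 substitutions/site.
Under a molecular clock d = 2μt, so t = d/(2μ) = 0.575871 / (2 × 7.6 × 10^-10) = 378.86 million years.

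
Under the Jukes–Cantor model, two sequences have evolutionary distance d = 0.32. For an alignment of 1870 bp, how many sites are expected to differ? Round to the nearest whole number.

Invert JC69: p = (3/4)(1 − e^(−4d/3)) = 0.75 × (1 − e^(-0.426667)) = 0.75 × (1 − 0.652681) = 0.260489.
Expected differing sites = pL ≈ 0.260489 × 1870 = 487.11443 ≈ 487.

487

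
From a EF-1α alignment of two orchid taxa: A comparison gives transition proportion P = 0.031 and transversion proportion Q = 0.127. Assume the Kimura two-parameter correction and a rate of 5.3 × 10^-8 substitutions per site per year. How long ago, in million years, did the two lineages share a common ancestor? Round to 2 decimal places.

Under the Kimura two-parameter model, d = −½ ln(1 − 2P − Q) − ¼ ln(1 − 2Q).
1 − 2P − Q = 0.811, giving −½ ln(0.811) = 0.104744.
1 − 2Q = 0.746, giving −¼ ln(0.746) = 0.073257.
d = 0.104744 + 0.073257 = 0.178001.
Under a molecular clock d = 2μt, so t = d/(2μ) = 0.178001 / (2 × 5.3 × 10^-8) = 1.68 million years.

1.68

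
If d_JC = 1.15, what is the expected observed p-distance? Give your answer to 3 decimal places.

0.588

p = (3/4)(1 − e^(−4d/3)) = 0.75 × (1 − e^(-1.533333)) = 0.75 × (1 − 0.215815) = 0.588139.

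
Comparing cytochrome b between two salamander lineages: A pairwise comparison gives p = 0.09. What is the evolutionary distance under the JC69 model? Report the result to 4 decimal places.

0.0959

d = −(3/4) ln(1 − 4p/3) = −0.75 ln(1 − 0.12) = −0.75 ln(0.88)
  = −0.75 × (-0.127833) = 0.095875 substitutions/site.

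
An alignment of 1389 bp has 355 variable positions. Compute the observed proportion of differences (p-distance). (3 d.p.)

p = 355/1389 = 0.255579… ≈ 0.256 (to 3 d.p.).

0.256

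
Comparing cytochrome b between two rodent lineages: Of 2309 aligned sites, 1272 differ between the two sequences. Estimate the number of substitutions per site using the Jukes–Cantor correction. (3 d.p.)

p = 1272/2309 ≈ 0.550888.
d = −(3/4) ln(1 − 4p/3) = −0.75 ln(1 − 0.734517) = −0.75 ln(0.265483)
  = −0.75 × (-1.326204) = 0.994653 substitutions/site.

0.995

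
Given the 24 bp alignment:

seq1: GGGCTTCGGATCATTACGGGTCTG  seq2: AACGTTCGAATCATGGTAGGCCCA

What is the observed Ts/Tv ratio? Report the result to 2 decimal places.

3.00

Transitions are A↔G and C↔T; transversions are all other mismatches.
Transitions: 9. Transversions: 3.
R = 9/3 = 3.00.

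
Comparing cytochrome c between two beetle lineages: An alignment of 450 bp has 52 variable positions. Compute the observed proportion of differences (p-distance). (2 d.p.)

p = 52/450 = 0.115555… ≈ 0.12 (to 2 d.p.).

0.12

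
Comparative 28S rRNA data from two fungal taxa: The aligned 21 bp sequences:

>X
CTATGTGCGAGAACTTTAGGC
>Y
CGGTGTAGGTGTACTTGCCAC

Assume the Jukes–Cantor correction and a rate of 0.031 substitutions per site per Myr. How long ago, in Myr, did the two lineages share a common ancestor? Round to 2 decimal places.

12.19

The sequences differ at 10 of 21 sites (2, 3, 7, 8, 10, 12, 17, 18, 19, 20), so p = 10/21 ≈ 0.47619.
d = −(3/4) ln(1 − 4p/3) = −0.75 ln(1 − 0.63492) = −0.75 ln(0.36508)
  = −0.75 × (-1.007639) = 0.755729 substitutions/site.
Under a molecular clock d = 2μt, so t = d/(2μ) = 0.755729 / (2 × 0.031) = 12.19 Myr.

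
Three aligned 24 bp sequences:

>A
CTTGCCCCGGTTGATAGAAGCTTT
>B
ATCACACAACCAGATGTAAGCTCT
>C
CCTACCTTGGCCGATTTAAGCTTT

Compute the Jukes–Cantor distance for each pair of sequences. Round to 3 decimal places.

A–B: 12/24 sites differ → p = 0.5, d = −0.75 ln(1 − 0.666667) = 0.823960 ≈ 0.824.
A–C: 8/24 sites differ → p ≈ 0.333333, d = −0.75 ln(1 − 0.444444) = 0.440839 ≈ 0.441.
B–C: 11/24 sites differ → p ≈ 0.458333, d = −0.75 ln(1 − 0.611111) = 0.708346 ≈ 0.708.

d(A,B) = 0.824, d(A,C) = 0.441, d(B,C) = 0.708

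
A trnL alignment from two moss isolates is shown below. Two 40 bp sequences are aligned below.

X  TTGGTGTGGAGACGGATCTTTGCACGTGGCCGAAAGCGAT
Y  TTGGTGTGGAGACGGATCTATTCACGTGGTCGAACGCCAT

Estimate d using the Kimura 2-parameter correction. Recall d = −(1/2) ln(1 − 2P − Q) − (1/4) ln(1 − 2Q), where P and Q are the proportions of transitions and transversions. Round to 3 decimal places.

Of 40 sites, 1 differences are transitions and 4 are transversions, so P = 1/40 = 0.025 and Q = 4/40 = 0.1.
Under the Kimura two-parameter model, d = −½ ln(1 − 2P − Q) − ¼ ln(1 − 2Q).
1 − 2P − Q = 0.85, giving −½ ln(0.85) = 0.081259.
1 − 2Q = 0.8, giving −¼ ln(0.8) = 0.055786.
d = 0.081259 + 0.055786 = 0.137045.

0.137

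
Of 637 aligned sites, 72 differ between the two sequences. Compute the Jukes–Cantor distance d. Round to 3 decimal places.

p = 72/637 ≈ 0.11303.
d = −(3/4) ln(1 − 4p/3) = −0.75 ln(1 − 0.150707) = −0.75 ln(0.849293)
  = −0.75 × (-0.163351) = 0.122513 substitutions/site.

0.123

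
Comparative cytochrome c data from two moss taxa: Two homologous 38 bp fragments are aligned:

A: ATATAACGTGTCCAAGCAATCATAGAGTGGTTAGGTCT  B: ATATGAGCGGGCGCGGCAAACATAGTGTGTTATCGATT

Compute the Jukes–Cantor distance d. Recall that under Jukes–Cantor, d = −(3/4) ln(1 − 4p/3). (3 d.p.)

0.618

The sequences differ at 16 of 38 sites, so p = 16/38 ≈ 0.421053.
d = −(3/4) ln(1 − 4p/3) = −0.75 ln(1 − 0.561404) = −0.75 ln(0.438596)
  = −0.75 × (-0.824177) = 0.618133 substitutions/site.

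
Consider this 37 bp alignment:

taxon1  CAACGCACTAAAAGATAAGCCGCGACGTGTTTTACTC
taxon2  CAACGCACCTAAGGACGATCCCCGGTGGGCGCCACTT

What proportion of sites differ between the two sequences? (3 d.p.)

The sequences differ at 15 of 37 positions.
p = 15/37 = 0.405405… ≈ 0.405 (to 3 d.p.).

0.405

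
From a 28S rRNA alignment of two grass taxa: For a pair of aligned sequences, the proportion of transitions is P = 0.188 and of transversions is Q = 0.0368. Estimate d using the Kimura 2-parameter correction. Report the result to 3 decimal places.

Under the Kimura two-parameter model, d = −½ ln(1 − 2P − Q) − ¼ ln(1 − 2Q).
1 − 2P − Q = 0.5872, giving −½ ln(0.5872) = 0.266195.
1 − 2Q = 0.9264, giving −¼ ln(0.9264) = 0.019112.
d = 0.266195 + 0.019112 = 0.285307.

0.285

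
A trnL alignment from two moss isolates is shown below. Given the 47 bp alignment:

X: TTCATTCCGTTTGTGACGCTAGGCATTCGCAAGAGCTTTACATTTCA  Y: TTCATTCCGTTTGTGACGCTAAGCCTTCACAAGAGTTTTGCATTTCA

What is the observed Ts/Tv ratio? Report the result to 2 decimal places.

Transitions are A↔G and C↔T; transversions are all other mismatches.
Transitions: 4. Transversions: 1.
R = 4/1 = 4.00.

4.00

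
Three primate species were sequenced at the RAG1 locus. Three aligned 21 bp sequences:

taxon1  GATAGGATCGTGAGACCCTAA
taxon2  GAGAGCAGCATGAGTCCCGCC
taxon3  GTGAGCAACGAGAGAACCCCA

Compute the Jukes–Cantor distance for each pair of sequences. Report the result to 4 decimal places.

taxon1–taxon2: 8/21 sites differ → p ≈ 0.380952, d = −0.75 ln(1 − 0.507936) = 0.531860 ≈ 0.5319.
taxon1–taxon3: 8/21 sites differ → p ≈ 0.380952, d = −0.75 ln(1 − 0.507936) = 0.531860 ≈ 0.5319.
taxon2–taxon3: 8/21 sites differ → p ≈ 0.380952, d = −0.75 ln(1 − 0.507936) = 0.531860 ≈ 0.5319.

d(taxon1,taxon2) = 0.5319, d(taxon1,taxon3) = 0.5319, d(taxon2,taxon3) = 0.5319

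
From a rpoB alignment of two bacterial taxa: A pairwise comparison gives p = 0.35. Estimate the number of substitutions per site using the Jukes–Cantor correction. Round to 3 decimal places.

0.471

d = −(3/4) ln(1 − 4p/3) = −0.75 ln(1 − 0.466667) = −0.75 ln(0.533333)
  = −0.75 × (-0.628609) = 0.471457 substitutions/site.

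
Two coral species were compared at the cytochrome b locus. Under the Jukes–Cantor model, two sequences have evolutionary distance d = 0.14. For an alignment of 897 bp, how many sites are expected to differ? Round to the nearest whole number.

115

Invert JC69: p = (3/4)(1 − e^(−4d/3)) = 0.75 × (1 − e^(-0.186667)) = 0.75 × (1 − 0.829720) = 0.127710.
Expected differing sites = pL ≈ 0.127710 × 897 = 114.55587 ≈ 115.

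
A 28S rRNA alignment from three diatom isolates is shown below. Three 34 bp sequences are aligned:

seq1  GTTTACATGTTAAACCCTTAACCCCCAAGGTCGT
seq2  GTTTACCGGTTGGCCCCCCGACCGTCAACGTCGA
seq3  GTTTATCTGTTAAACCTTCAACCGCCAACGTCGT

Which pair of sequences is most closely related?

seq1–seq2: 12/34 differ, p = 0.353, d = 0.477.
seq1–seq3: 6/34 differ, p = 0.176, d = 0.201.
seq2–seq3: 10/34 differ, p = 0.294, d = 0.373.
The smallest distance is between seq1 and seq3.

seq1 and seq3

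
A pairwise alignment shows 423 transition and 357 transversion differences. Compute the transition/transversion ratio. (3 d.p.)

R = 423/357 = 1.184873… ≈ 1.185 (to 3 d.p.).

1.185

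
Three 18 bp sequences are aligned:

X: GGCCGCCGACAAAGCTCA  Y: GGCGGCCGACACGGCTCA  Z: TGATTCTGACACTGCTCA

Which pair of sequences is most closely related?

X–Y: 3/18 differ, p = 0.167, d = 0.188.
X–Z: 7/18 differ, p = 0.389, d = 0.548.
Y–Z: 6/18 differ, p = 0.333, d = 0.441.
The smallest distance is between X and Y.

X and Y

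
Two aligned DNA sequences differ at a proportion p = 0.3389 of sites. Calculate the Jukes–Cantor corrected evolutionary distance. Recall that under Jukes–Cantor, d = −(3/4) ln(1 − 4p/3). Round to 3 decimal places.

0.451

d = −(3/4) ln(1 − 4p/3) = −0.75 ln(1 − 0.451867) = −0.75 ln(0.548133)
  = −0.75 × (-0.601237) = 0.450928 substitutions/site.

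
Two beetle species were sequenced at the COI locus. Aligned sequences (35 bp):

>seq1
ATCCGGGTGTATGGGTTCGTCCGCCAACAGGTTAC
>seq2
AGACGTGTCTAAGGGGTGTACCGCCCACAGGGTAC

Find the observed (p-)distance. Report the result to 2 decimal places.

The sequences differ at 11 of 35 positions.
p = 11/35 = 0.314285… ≈ 0.31 (to 2 d.p.).

0.31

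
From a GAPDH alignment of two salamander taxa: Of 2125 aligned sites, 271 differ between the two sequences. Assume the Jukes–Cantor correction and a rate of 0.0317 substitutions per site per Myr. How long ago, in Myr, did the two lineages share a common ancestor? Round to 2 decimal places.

p = 271/2125 ≈ 0.127529.
d = −(3/4) ln(1 − 4p/3) = −0.75 ln(1 − 0.170039) = −0.75 ln(0.829961)
  = −0.75 × (-0.186377) = 0.139783 substitutions/site.
Under a molecular clock d = 2μt, so t = d/(2μ) = 0.139783 / (2 × 0.0317) = 2.20 Myr.

2.20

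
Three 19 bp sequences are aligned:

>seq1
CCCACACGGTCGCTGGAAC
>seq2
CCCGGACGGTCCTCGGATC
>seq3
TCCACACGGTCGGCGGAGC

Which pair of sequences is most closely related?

seq1 and seq3

seq1–seq2: 6/19 differ, p = 0.316, d = 0.410.
seq1–seq3: 4/19 differ, p = 0.211, d = 0.247.
seq2–seq3: 6/19 differ, p = 0.316, d = 0.410.
The smallest distance is between seq1 and seq3.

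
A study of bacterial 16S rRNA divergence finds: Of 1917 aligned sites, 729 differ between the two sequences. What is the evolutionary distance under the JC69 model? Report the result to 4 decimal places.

0.5305

p = 729/1917 ≈ 0.380282.
d = −(3/4) ln(1 − 4p/3) = −0.75 ln(1 − 0.507043) = −0.75 ln(0.492957)
  = −0.75 × (-0.707333) = 0.530500 substitutions/site.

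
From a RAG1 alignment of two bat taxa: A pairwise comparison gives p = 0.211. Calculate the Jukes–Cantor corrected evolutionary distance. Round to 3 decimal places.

d = −(3/4) ln(1 − 4p/3) = −0.75 ln(1 − 0.281333) = −0.75 ln(0.718667)
  = −0.75 × (-0.330357) = 0.247768 substitutions/site.

0.248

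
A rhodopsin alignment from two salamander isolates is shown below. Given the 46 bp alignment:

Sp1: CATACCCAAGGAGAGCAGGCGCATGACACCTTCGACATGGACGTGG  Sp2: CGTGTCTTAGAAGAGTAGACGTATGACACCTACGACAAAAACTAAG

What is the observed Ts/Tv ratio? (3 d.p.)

Transitions are A↔G and C↔T; transversions are all other mismatches.
Transitions: 11. Transversions: 5.
R = 11/5 = 2.200.

2.200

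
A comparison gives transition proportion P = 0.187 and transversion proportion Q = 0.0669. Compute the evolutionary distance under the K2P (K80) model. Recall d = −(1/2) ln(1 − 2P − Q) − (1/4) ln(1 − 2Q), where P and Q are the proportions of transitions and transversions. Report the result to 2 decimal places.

0.33

Under the Kimura two-parameter model, d = −½ ln(1 − 2P − Q) − ¼ ln(1 − 2Q).
1 − 2P − Q = 0.5591, giving −½ ln(0.5591) = 0.290713.
1 − 2Q = 0.8662, giving −¼ ln(0.8662) = 0.035910.
d = 0.290713 + 0.035910 = 0.326623.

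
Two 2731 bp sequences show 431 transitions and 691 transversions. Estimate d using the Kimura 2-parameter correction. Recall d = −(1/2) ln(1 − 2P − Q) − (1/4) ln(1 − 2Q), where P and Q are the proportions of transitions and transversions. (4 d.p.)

0.5968

P = 431/2731 ≈ 0.157818 and Q = 691/2731 ≈ 0.253021.
Under the Kimura two-parameter model, d = −½ ln(1 − 2P − Q) − ¼ ln(1 − 2Q).
1 − 2P − Q = 0.431343, giving −½ ln(0.431343) = 0.420426.
1 − 2Q = 0.493958, giving −¼ ln(0.493958) = 0.176326.
d = 0.420426 + 0.176326 = 0.596752.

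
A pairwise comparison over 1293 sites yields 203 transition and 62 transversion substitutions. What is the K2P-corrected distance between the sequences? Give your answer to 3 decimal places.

P = 203/1293 ≈ 0.156999 and Q = 62/1293 ≈ 0.047951.
Under the Kimura two-parameter model, d = −½ ln(1 − 2P − Q) − ¼ ln(1 − 2Q).
1 − 2P − Q = 0.638051, giving −½ ln(0.638051) = 0.224669.
1 − 2Q = 0.904098, giving −¼ ln(0.904098) = 0.025204.
d = 0.224669 + 0.025204 = 0.249873.

0.250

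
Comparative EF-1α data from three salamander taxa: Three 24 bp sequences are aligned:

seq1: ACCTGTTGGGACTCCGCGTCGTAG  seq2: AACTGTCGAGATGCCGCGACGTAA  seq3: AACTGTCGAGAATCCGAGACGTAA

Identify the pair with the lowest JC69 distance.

seq2 and seq3

seq1–seq2: 7/24 differ, p = 0.292, d = 0.369.
seq1–seq3: 7/24 differ, p = 0.292, d = 0.369.
seq2–seq3: 3/24 differ, p = 0.125, d = 0.137.
The smallest distance is between seq2 and seq3.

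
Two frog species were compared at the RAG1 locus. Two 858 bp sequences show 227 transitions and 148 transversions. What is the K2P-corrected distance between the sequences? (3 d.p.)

0.710

P = 227/858 ≈ 0.264569 and Q = 148/858 ≈ 0.172494.
Under the Kimura two-parameter model, d = −½ ln(1 − 2P − Q) − ¼ ln(1 − 2Q).
1 − 2P − Q = 0.298368, giving −½ ln(0.298368) = 0.604714.
1 − 2Q = 0.655012, giving −¼ ln(0.655012) = 0.105775.
d = 0.604714 + 0.105775 = 0.710489.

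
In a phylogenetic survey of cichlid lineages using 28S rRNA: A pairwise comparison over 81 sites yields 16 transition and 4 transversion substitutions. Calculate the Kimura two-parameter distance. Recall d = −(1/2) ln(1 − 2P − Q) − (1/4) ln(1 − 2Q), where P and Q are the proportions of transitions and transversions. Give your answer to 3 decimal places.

P = 16/81 ≈ 0.197531 and Q = 4/81 ≈ 0.049383.
Under the Kimura two-parameter model, d = −½ ln(1 − 2P − Q) − ¼ ln(1 − 2Q).
1 − 2P − Q = 0.555555, giving −½ ln(0.555555) = 0.293894.
1 − 2Q = 0.901234, giving −¼ ln(0.901234) = 0.025998.
d = 0.293894 + 0.025998 = 0.319892.

0.320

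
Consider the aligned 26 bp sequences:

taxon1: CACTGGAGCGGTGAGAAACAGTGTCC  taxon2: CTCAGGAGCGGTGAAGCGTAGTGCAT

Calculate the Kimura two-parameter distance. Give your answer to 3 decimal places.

0.570

Of 26 sites, 6 differences are transitions and 4 are transversions, so P = 6/26 ≈ 0.230769 and Q = 4/26 ≈ 0.153846.
Under the Kimura two-parameter model, d = −½ ln(1 − 2P − Q) − ¼ ln(1 − 2Q).
1 − 2P − Q = 0.384616, giving −½ ln(0.384616) = 0.477755.
1 − 2Q = 0.692308, giving −¼ ln(0.692308) = 0.091931.
d = 0.477755 + 0.091931 = 0.569686.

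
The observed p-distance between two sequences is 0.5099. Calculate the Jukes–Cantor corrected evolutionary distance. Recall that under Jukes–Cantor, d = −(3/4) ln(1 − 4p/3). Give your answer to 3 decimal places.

0.854

d = −(3/4) ln(1 − 4p/3) = −0.75 ln(1 − 0.679867) = −0.75 ln(0.320133)
  = −0.75 × (-1.139019) = 0.854264 substitutions/site.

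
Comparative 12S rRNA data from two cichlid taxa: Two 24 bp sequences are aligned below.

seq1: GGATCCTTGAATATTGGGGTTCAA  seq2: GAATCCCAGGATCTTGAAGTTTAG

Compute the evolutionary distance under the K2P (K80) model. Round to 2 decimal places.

Of 24 sites, 7 differences are transitions and 2 are transversions, so P = 7/24 ≈ 0.291667 and Q = 2/24 ≈ 0.083333.
Under the Kimura two-parameter model, d = −½ ln(1 − 2P − Q) − ¼ ln(1 − 2Q).
1 − 2P − Q = 0.333333, giving −½ ln(0.333333) = 0.549307.
1 − 2Q = 0.833334, giving −¼ ln(0.833334) = 0.045580.
d = 0.549307 + 0.045580 = 0.594887.

0.59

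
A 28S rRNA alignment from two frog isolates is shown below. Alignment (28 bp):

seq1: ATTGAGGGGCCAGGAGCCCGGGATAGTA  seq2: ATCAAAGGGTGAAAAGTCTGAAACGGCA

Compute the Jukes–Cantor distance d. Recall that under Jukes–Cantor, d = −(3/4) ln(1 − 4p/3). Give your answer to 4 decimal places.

0.8240

The sequences differ at 14 of 28 sites, so p = 14/28 = 0.5.
d = −(3/4) ln(1 − 4p/3) = −0.75 ln(1 − 0.666667) = −0.75 ln(0.333333)
  = −0.75 × (-1.098613) = 0.823960 substitutions/site.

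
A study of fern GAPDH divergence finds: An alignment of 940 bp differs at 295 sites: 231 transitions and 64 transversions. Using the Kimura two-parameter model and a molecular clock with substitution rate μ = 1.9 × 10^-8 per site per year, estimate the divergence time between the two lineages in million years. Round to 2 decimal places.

11.75

P = 231/940 ≈ 0.245745 and Q = 64/940 ≈ 0.068085.
Under the Kimura two-parameter model, d = −½ ln(1 − 2P − Q) − ¼ ln(1 − 2Q).
1 − 2P − Q = 0.440425, giving −½ ln(0.440425) = 0.410008.
1 − 2Q = 0.86383, giving −¼ ln(0.86383) = 0.036595.
d = 0.410008 + 0.036595 = 0.446603.
Under a molecular clock d = 2μt, so t = d/(2μ) = 0.446603 / (2 × 1.9 × 10^-8) = 11.75 million years.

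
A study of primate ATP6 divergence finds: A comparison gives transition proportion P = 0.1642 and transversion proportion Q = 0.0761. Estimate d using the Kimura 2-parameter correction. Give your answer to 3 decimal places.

0.300

Under the Kimura two-parameter model, d = −½ ln(1 − 2P − Q) − ¼ ln(1 − 2Q).
1 − 2P − Q = 0.5955, giving −½ ln(0.5955) = 0.259177.
1 − 2Q = 0.8478, giving −¼ ln(0.8478) = 0.041278.
d = 0.259177 + 0.041278 = 0.300455.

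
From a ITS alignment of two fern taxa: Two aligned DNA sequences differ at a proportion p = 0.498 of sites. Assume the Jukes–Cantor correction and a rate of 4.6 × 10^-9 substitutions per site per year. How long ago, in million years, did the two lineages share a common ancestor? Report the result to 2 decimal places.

d = −(3/4) ln(1 − 4p/3) = −0.75 ln(1 − 0.664) = −0.75 ln(0.336)
  = −0.75 × (-1.090644) = 0.817983 substitutions/site.
Under a molecular clock d = 2μt, so t = d/(2μ) = 0.817983 / (2 × 4.6 × 10^-9) = 88.91 million years.

88.91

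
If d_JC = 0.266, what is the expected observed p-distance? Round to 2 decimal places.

p = (3/4)(1 − e^(−4d/3)) = 0.75 × (1 − e^(-0.354667)) = 0.75 × (1 − 0.701407) = 0.223945.

0.22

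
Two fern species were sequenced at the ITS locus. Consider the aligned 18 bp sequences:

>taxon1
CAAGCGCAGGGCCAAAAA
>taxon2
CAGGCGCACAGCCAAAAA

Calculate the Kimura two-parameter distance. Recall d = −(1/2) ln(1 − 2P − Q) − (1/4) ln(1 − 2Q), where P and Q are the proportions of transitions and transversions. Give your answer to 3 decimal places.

0.192

Of 18 sites, 2 differences are transitions and 1 are transversions, so P = 2/18 ≈ 0.111111 and Q = 1/18 ≈ 0.055556.
Under the Kimura two-parameter model, d = −½ ln(1 − 2P − Q) − ¼ ln(1 − 2Q).
1 − 2P − Q = 0.722222, giving −½ ln(0.722222) = 0.162711.
1 − 2Q = 0.888888, giving −¼ ln(0.888888) = 0.029446.
d = 0.162711 + 0.029446 = 0.192157.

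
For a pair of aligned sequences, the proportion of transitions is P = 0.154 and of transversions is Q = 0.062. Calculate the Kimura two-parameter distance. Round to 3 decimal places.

0.264

Under the Kimura two-parameter model, d = −½ ln(1 − 2P − Q) − ¼ ln(1 − 2Q).
1 − 2P − Q = 0.63, giving −½ ln(0.63) = 0.231018.
1 − 2Q = 0.876, giving −¼ ln(0.876) = 0.033097.
d = 0.231018 + 0.033097 = 0.264115.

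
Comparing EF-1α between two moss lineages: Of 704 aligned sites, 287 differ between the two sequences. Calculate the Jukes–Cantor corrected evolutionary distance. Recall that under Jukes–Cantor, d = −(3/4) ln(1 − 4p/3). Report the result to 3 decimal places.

p = 287/704 ≈ 0.40767.
d = −(3/4) ln(1 − 4p/3) = −0.75 ln(1 − 0.54356) = −0.75 ln(0.45644)
  = −0.75 × (-0.784298) = 0.588224 substitutions/site.

0.588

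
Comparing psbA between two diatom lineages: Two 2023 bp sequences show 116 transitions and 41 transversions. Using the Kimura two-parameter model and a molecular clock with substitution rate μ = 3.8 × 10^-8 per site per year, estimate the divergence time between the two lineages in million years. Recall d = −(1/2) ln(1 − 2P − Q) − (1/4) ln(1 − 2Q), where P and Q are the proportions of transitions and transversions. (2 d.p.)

P = 116/2023 ≈ 0.057341 and Q = 41/2023 ≈ 0.020267.
Under the Kimura two-parameter model, d = −½ ln(1 − 2P − Q) − ¼ ln(1 − 2Q).
1 − 2P − Q = 0.865051, giving −½ ln(0.865051) = 0.072483.
1 − 2Q = 0.959466, giving −¼ ln(0.959466) = 0.010345.
d = 0.072483 + 0.010345 = 0.082828.
Under a molecular clock d = 2μt, so t = d/(2μ) = 0.082828 / (2 × 3.8 × 10^-8) = 1.09 million years.

1.09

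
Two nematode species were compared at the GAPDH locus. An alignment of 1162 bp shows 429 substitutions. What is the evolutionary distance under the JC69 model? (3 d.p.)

0.508

p = 429/1162 ≈ 0.369191.
d = −(3/4) ln(1 − 4p/3) = −0.75 ln(1 − 0.492255) = −0.75 ln(0.507745)
  = −0.75 × (-0.677776) = 0.508332 substitutions/site.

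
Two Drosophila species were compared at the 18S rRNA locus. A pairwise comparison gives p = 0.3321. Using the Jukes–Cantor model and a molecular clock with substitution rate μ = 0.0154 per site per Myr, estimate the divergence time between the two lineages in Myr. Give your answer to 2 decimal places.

14.24

d = −(3/4) ln(1 − 4p/3) = −0.75 ln(1 − 0.4428) = −0.75 ln(0.5572)
  = −0.75 × (-0.584831) = 0.438623 substitutions/site.
Under a molecular clock d = 2μt, so t = d/(2μ) = 0.438623 / (2 × 0.0154) = 14.24 Myr.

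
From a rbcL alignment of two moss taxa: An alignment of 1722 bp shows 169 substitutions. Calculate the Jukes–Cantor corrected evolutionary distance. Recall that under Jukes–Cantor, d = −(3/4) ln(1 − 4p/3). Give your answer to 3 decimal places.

p = 169/1722 ≈ 0.098142.
d = −(3/4) ln(1 − 4p/3) = −0.75 ln(1 − 0.130856) = −0.75 ln(0.869144)
  = −0.75 × (-0.140246) = 0.105185 substitutions/site.

0.105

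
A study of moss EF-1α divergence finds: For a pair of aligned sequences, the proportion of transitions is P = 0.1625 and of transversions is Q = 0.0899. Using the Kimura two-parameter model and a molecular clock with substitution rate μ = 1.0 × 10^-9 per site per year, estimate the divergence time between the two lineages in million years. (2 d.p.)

158.77

Under the Kimura two-parameter model, d = −½ ln(1 − 2P − Q) − ¼ ln(1 − 2Q).
1 − 2P − Q = 0.5851, giving −½ ln(0.5851) = 0.267986.
1 − 2Q = 0.8202, giving −¼ ln(0.8202) = 0.049552.
d = 0.267986 + 0.049552 = 0.317538.
Under a molecular clock d = 2μt, so t = d/(2μ) = 0.317538 / (2 × 1.0 × 10^-9) = 158.77 million years.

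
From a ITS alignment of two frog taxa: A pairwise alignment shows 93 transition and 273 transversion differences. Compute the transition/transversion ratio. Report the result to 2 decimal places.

0.34

R = 93/273 = 0.340659… ≈ 0.34 (to 2 d.p.).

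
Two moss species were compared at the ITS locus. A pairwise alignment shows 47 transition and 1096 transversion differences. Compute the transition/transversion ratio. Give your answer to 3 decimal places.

R = 47/1096 = 0.042883… ≈ 0.043 (to 3 d.p.).

0.043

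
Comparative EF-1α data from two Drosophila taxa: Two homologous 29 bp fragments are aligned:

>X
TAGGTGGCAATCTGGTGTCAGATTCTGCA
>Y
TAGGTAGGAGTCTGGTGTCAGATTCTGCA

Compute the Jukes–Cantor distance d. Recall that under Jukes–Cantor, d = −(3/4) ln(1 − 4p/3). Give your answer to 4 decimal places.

0.1113

The sequences differ at 3 of 29 sites (6, 8, 10), so p = 3/29 ≈ 0.103448.
d = −(3/4) ln(1 − 4p/3) = −0.75 ln(1 − 0.137931) = −0.75 ln(0.862069)
  = −0.75 × (-0.148420) = 0.111315 substitutions/site.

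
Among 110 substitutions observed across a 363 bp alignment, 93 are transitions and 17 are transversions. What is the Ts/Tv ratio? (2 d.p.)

R = 93/17 = 5.470588… ≈ 5.47 (to 2 d.p.).

5.47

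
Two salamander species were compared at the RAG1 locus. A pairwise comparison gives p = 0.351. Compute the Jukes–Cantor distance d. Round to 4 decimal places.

d = −(3/4) ln(1 − 4p/3) = −0.75 ln(1 − 0.468) = −0.75 ln(0.532)
  = −0.75 × (-0.631112) = 0.473334 substitutions/site.

0.4733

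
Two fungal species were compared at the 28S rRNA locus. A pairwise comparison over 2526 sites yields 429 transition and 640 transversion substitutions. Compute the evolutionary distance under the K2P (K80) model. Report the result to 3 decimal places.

0.626

P = 429/2526 ≈ 0.169834 and Q = 640/2526 ≈ 0.253365.
Under the Kimura two-parameter model, d = −½ ln(1 − 2P − Q) − ¼ ln(1 − 2Q).
1 − 2P − Q = 0.406967, giving −½ ln(0.406967) = 0.449512.
1 − 2Q = 0.49327, giving −¼ ln(0.49327) = 0.176675.
d = 0.449512 + 0.176675 = 0.626187.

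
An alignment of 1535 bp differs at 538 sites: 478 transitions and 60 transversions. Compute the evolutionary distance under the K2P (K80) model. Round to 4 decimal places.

P = 478/1535 ≈ 0.311401 and Q = 60/1535 ≈ 0.039088.
Under the Kimura two-parameter model, d = −½ ln(1 − 2P − Q) − ¼ ln(1 − 2Q).
1 − 2P − Q = 0.33811, giving −½ ln(0.33811) = 0.542192.
1 − 2Q = 0.921824, giving −¼ ln(0.921824) = 0.020350.
d = 0.542192 + 0.020350 = 0.562542.

0.5625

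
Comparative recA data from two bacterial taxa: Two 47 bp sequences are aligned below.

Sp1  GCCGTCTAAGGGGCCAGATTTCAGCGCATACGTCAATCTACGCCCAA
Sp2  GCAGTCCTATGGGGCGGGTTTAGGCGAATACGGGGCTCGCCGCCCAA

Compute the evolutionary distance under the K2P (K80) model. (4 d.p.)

Of 47 sites, 5 differences are transitions and 11 are transversions, so P = 5/47 ≈ 0.106383 and Q = 11/47 ≈ 0.234043.
Under the Kimura two-parameter model, d = −½ ln(1 − 2P − Q) − ¼ ln(1 − 2Q).
1 − 2P − Q = 0.553191, giving −½ ln(0.553191) = 0.296026.
1 − 2Q = 0.531914, giving −¼ ln(0.531914) = 0.157818.
d = 0.296026 + 0.157818 = 0.453844.

0.4538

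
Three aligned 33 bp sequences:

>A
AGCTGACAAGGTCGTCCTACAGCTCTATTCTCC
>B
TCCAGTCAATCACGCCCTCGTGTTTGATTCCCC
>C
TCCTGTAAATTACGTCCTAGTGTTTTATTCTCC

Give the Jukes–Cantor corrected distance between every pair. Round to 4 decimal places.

A–B: 15/33 sites differ → p ≈ 0.454545, d = −0.75 ln(1 − 0.60606) = 0.698667 ≈ 0.6987.
A–C: 11/33 sites differ → p ≈ 0.333333, d = −0.75 ln(1 − 0.444444) = 0.440839 ≈ 0.4408.
B–C: 7/33 sites differ → p ≈ 0.212121, d = −0.75 ln(1 − 0.282828) = 0.249330 ≈ 0.2493.

d(A,B) = 0.6987, d(A,C) = 0.4408, d(B,C) = 0.2493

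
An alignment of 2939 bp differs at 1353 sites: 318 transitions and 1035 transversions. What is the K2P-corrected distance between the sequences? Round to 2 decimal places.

0.72

P = 318/2939 ≈ 0.1082 and Q = 1035/2939 ≈ 0.352161.
Under the Kimura two-parameter model, d = −½ ln(1 − 2P − Q) − ¼ ln(1 − 2Q).
1 − 2P − Q = 0.431439, giving −½ ln(0.431439) = 0.420315.
1 − 2Q = 0.295678, giving −¼ ln(0.295678) = 0.304621.
d = 0.420315 + 0.304621 = 0.724936.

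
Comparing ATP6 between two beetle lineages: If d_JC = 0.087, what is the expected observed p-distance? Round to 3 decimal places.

0.082

p = (3/4)(1 − e^(−4d/3)) = 0.75 × (1 − e^(-0.116)) = 0.75 × (1 − 0.890475) = 0.082144.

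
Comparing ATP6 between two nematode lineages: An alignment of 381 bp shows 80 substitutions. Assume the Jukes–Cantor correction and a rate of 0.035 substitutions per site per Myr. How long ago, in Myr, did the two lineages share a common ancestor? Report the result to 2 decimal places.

p = 80/381 ≈ 0.209974.
d = −(3/4) ln(1 − 4p/3) = −0.75 ln(1 − 0.279965) = −0.75 ln(0.720035)
  = −0.75 × (-0.328455) = 0.246341 substitutions/site.
Under a molecular clock d = 2μt, so t = d/(2μ) = 0.246341 / (2 × 0.035) = 3.52 Myr.

3.52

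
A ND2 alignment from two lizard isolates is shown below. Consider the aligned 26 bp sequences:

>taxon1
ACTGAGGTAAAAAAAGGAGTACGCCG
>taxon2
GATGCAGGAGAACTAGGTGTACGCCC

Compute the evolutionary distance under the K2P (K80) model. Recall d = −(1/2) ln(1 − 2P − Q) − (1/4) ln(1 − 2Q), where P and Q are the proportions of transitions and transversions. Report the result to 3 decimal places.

0.540

Of 26 sites, 3 differences are transitions and 7 are transversions, so P = 3/26 ≈ 0.115385 and Q = 7/26 ≈ 0.269231.
Under the Kimura two-parameter model, d = −½ ln(1 − 2P − Q) − ¼ ln(1 − 2Q).
1 − 2P − Q = 0.499999, giving −½ ln(0.499999) = 0.346575.
1 − 2Q = 0.461538, giving −¼ ln(0.461538) = 0.193298.
d = 0.346575 + 0.193298 = 0.539873.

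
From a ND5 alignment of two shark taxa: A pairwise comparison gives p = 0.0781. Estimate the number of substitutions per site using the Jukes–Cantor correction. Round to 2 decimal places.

0.08

d = −(3/4) ln(1 − 4p/3) = −0.75 ln(1 − 0.104133) = −0.75 ln(0.895867)
  = −0.75 × (-0.109963) = 0.082472 substitutions/site.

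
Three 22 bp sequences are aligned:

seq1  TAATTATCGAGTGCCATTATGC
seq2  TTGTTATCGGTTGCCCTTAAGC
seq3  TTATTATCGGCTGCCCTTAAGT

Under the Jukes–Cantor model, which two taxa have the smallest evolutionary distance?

seq2 and seq3

seq1–seq2: 6/22 differ, p = 0.273, d = 0.339.
seq1–seq3: 6/22 differ, p = 0.273, d = 0.339.
seq2–seq3: 3/22 differ, p = 0.136, d = 0.151.
The smallest distance is between seq2 and seq3.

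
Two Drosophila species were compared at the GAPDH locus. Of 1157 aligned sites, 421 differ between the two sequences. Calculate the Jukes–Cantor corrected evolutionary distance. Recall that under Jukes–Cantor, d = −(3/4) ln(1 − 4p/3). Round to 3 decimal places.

p = 421/1157 ≈ 0.363872.
d = −(3/4) ln(1 − 4p/3) = −0.75 ln(1 − 0.485163) = −0.75 ln(0.514837)
  = −0.75 × (-0.663905) = 0.497929 substitutions/site.

0.498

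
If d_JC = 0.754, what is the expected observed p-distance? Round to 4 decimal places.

0.4756

p = (3/4)(1 − e^(−4d/3)) = 0.75 × (1 − e^(-1.005333)) = 0.75 × (1 − 0.365923) = 0.475558.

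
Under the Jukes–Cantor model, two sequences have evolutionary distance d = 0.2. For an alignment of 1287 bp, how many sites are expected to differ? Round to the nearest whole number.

Invert JC69: p = (3/4)(1 − e^(−4d/3)) = 0.75 × (1 − e^(-0.266667)) = 0.75 × (1 − 0.765928) = 0.175554.
Expected differing sites = pL ≈ 0.175554 × 1287 = 225.937998 ≈ 226.

226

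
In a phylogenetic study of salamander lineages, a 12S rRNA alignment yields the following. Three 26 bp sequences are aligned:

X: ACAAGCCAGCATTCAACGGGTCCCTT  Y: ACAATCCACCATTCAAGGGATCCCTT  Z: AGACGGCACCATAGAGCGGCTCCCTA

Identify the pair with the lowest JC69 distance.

X–Y: 4/26 differ, p = 0.154, d = 0.172.
X–Z: 9/26 differ, p = 0.346, d = 0.464.
Y–Z: 10/26 differ, p = 0.385, d = 0.539.
The smallest distance is between X and Y.

X and Y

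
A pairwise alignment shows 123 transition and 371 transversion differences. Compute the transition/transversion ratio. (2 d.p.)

0.33

R = 123/371 = 0.331536… ≈ 0.33 (to 2 d.p.).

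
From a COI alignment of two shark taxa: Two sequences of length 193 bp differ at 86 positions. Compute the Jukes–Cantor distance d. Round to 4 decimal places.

p = 86/193 ≈ 0.445596.
d = −(3/4) ln(1 − 4p/3) = −0.75 ln(1 − 0.594128) = −0.75 ln(0.405872)
  = −0.75 × (-0.901717) = 0.676288 substitutions/site.

0.6763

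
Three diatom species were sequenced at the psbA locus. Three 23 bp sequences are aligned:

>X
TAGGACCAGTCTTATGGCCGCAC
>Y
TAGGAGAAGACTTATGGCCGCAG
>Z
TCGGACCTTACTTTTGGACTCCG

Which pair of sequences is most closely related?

X–Y: 4/23 differ, p = 0.174, d = 0.198.
X–Z: 9/23 differ, p = 0.391, d = 0.553.
Y–Z: 9/23 differ, p = 0.391, d = 0.553.
The smallest distance is between X and Y.

X and Y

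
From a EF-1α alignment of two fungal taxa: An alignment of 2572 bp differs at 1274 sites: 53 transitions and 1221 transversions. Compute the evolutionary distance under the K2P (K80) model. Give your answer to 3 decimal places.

1.109

P = 53/2572 ≈ 0.020607 and Q = 1221/2572 ≈ 0.474728.
Under the Kimura two-parameter model, d = −½ ln(1 − 2P − Q) − ¼ ln(1 − 2Q).
1 − 2P − Q = 0.484058, giving −½ ln(0.484058) = 0.362775.
1 − 2Q = 0.050544, giving −¼ ln(0.050544) = 0.746228.
d = 0.362775 + 0.746228 = 1.109003.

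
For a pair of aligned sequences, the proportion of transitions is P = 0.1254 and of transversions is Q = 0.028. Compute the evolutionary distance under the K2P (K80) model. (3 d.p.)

0.178

Under the Kimura two-parameter model, d = −½ ln(1 − 2P − Q) − ¼ ln(1 − 2Q).
1 − 2P − Q = 0.7212, giving −½ ln(0.7212) = 0.163419.
1 − 2Q = 0.944, giving −¼ ln(0.944) = 0.014407.
d = 0.163419 + 0.014407 = 0.177826.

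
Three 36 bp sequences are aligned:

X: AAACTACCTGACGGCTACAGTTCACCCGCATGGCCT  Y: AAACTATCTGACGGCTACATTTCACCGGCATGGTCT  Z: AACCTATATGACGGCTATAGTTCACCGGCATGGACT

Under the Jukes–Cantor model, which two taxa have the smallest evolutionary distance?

X–Y: 4/36 differ, p = 0.111, d = 0.120.
X–Z: 6/36 differ, p = 0.167, d = 0.188.
Y–Z: 5/36 differ, p = 0.139, d = 0.154.
The smallest distance is between X and Y.

X and Y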